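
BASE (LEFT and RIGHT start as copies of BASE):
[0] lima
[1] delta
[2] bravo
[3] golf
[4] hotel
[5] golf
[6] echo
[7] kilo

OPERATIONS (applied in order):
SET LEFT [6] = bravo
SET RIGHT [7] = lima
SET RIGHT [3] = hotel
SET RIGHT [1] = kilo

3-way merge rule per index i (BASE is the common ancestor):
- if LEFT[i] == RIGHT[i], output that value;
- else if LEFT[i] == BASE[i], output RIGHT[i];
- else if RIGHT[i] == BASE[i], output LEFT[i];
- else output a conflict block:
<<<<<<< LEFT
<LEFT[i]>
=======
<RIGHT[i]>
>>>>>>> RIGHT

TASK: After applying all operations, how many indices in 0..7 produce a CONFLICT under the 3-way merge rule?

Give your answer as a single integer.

Final LEFT:  [lima, delta, bravo, golf, hotel, golf, bravo, kilo]
Final RIGHT: [lima, kilo, bravo, hotel, hotel, golf, echo, lima]
i=0: L=lima R=lima -> agree -> lima
i=1: L=delta=BASE, R=kilo -> take RIGHT -> kilo
i=2: L=bravo R=bravo -> agree -> bravo
i=3: L=golf=BASE, R=hotel -> take RIGHT -> hotel
i=4: L=hotel R=hotel -> agree -> hotel
i=5: L=golf R=golf -> agree -> golf
i=6: L=bravo, R=echo=BASE -> take LEFT -> bravo
i=7: L=kilo=BASE, R=lima -> take RIGHT -> lima
Conflict count: 0

Answer: 0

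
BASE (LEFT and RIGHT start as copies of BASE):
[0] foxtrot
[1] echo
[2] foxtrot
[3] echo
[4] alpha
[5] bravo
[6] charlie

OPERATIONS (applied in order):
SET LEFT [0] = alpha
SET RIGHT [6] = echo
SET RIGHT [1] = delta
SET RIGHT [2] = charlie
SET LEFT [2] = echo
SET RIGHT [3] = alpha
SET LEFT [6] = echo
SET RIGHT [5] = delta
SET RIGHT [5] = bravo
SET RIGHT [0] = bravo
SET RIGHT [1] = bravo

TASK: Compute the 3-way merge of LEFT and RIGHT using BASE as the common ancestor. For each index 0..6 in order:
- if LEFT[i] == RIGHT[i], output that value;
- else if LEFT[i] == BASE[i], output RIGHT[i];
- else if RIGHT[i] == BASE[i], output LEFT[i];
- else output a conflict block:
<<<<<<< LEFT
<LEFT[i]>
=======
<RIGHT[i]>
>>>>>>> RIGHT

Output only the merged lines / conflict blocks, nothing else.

Final LEFT:  [alpha, echo, echo, echo, alpha, bravo, echo]
Final RIGHT: [bravo, bravo, charlie, alpha, alpha, bravo, echo]
i=0: BASE=foxtrot L=alpha R=bravo all differ -> CONFLICT
i=1: L=echo=BASE, R=bravo -> take RIGHT -> bravo
i=2: BASE=foxtrot L=echo R=charlie all differ -> CONFLICT
i=3: L=echo=BASE, R=alpha -> take RIGHT -> alpha
i=4: L=alpha R=alpha -> agree -> alpha
i=5: L=bravo R=bravo -> agree -> bravo
i=6: L=echo R=echo -> agree -> echo

Answer: <<<<<<< LEFT
alpha
=======
bravo
>>>>>>> RIGHT
bravo
<<<<<<< LEFT
echo
=======
charlie
>>>>>>> RIGHT
alpha
alpha
bravo
echo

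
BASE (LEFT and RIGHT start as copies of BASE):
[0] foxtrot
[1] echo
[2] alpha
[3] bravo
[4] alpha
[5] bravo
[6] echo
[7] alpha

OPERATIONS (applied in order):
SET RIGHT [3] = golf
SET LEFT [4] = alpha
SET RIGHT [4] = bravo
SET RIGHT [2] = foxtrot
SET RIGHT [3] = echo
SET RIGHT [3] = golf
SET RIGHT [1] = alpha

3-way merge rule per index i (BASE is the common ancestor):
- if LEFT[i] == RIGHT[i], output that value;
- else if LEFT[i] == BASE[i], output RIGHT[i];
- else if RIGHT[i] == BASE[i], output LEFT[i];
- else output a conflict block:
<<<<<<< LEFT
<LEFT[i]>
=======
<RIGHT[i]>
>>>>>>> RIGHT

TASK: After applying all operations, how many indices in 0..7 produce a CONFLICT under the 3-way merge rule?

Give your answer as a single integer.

Answer: 0

Derivation:
Final LEFT:  [foxtrot, echo, alpha, bravo, alpha, bravo, echo, alpha]
Final RIGHT: [foxtrot, alpha, foxtrot, golf, bravo, bravo, echo, alpha]
i=0: L=foxtrot R=foxtrot -> agree -> foxtrot
i=1: L=echo=BASE, R=alpha -> take RIGHT -> alpha
i=2: L=alpha=BASE, R=foxtrot -> take RIGHT -> foxtrot
i=3: L=bravo=BASE, R=golf -> take RIGHT -> golf
i=4: L=alpha=BASE, R=bravo -> take RIGHT -> bravo
i=5: L=bravo R=bravo -> agree -> bravo
i=6: L=echo R=echo -> agree -> echo
i=7: L=alpha R=alpha -> agree -> alpha
Conflict count: 0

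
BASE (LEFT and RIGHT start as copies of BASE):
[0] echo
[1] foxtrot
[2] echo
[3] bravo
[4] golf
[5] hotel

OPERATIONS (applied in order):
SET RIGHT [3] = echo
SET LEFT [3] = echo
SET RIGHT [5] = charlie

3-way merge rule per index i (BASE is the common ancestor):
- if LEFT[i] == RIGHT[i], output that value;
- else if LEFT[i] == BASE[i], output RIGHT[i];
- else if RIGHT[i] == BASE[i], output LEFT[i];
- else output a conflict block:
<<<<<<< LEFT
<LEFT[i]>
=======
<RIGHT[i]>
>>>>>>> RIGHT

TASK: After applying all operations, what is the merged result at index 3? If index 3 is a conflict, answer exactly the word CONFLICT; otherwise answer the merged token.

Final LEFT:  [echo, foxtrot, echo, echo, golf, hotel]
Final RIGHT: [echo, foxtrot, echo, echo, golf, charlie]
i=0: L=echo R=echo -> agree -> echo
i=1: L=foxtrot R=foxtrot -> agree -> foxtrot
i=2: L=echo R=echo -> agree -> echo
i=3: L=echo R=echo -> agree -> echo
i=4: L=golf R=golf -> agree -> golf
i=5: L=hotel=BASE, R=charlie -> take RIGHT -> charlie
Index 3 -> echo

Answer: echo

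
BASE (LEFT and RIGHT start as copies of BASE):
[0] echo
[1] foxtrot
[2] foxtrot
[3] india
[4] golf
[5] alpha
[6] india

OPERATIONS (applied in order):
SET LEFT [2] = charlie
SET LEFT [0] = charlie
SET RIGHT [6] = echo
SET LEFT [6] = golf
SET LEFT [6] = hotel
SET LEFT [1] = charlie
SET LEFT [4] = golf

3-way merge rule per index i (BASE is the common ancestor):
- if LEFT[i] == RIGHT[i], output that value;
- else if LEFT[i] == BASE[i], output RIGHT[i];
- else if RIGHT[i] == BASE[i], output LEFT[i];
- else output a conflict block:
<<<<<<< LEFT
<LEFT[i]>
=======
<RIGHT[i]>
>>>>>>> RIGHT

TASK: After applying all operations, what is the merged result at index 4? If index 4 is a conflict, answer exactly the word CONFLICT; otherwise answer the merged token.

Final LEFT:  [charlie, charlie, charlie, india, golf, alpha, hotel]
Final RIGHT: [echo, foxtrot, foxtrot, india, golf, alpha, echo]
i=0: L=charlie, R=echo=BASE -> take LEFT -> charlie
i=1: L=charlie, R=foxtrot=BASE -> take LEFT -> charlie
i=2: L=charlie, R=foxtrot=BASE -> take LEFT -> charlie
i=3: L=india R=india -> agree -> india
i=4: L=golf R=golf -> agree -> golf
i=5: L=alpha R=alpha -> agree -> alpha
i=6: BASE=india L=hotel R=echo all differ -> CONFLICT
Index 4 -> golf

Answer: golf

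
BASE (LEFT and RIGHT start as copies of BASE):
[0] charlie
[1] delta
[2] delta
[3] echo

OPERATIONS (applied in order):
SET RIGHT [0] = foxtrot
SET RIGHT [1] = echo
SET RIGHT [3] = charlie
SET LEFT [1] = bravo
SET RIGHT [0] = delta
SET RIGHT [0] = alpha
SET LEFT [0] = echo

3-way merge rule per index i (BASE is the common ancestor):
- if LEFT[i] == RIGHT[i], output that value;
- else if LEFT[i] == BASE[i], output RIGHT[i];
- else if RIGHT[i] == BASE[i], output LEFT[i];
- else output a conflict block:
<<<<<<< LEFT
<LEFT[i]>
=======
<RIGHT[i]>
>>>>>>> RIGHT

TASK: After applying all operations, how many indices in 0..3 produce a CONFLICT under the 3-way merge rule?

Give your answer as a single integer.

Answer: 2

Derivation:
Final LEFT:  [echo, bravo, delta, echo]
Final RIGHT: [alpha, echo, delta, charlie]
i=0: BASE=charlie L=echo R=alpha all differ -> CONFLICT
i=1: BASE=delta L=bravo R=echo all differ -> CONFLICT
i=2: L=delta R=delta -> agree -> delta
i=3: L=echo=BASE, R=charlie -> take RIGHT -> charlie
Conflict count: 2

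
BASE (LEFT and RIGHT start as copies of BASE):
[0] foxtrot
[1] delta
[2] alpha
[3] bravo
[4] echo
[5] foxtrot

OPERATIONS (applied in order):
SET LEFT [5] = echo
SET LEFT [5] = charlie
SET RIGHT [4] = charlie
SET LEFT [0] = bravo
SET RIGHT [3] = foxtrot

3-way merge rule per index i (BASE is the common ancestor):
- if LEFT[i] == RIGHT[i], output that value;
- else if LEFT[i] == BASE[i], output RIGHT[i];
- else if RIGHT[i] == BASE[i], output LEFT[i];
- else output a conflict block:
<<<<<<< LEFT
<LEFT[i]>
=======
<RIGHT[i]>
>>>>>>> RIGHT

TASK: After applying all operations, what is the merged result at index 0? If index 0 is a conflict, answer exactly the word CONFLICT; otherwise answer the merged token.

Final LEFT:  [bravo, delta, alpha, bravo, echo, charlie]
Final RIGHT: [foxtrot, delta, alpha, foxtrot, charlie, foxtrot]
i=0: L=bravo, R=foxtrot=BASE -> take LEFT -> bravo
i=1: L=delta R=delta -> agree -> delta
i=2: L=alpha R=alpha -> agree -> alpha
i=3: L=bravo=BASE, R=foxtrot -> take RIGHT -> foxtrot
i=4: L=echo=BASE, R=charlie -> take RIGHT -> charlie
i=5: L=charlie, R=foxtrot=BASE -> take LEFT -> charlie
Index 0 -> bravo

Answer: bravo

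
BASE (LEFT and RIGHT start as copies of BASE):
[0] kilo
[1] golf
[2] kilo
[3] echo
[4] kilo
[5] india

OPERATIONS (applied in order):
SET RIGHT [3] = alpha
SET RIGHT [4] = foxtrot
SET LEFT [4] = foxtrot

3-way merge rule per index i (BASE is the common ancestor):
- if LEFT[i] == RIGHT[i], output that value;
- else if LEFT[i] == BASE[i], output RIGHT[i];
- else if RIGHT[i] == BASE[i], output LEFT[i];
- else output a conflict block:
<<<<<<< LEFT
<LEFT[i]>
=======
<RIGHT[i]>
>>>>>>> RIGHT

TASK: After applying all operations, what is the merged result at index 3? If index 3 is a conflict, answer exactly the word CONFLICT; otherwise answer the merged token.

Answer: alpha

Derivation:
Final LEFT:  [kilo, golf, kilo, echo, foxtrot, india]
Final RIGHT: [kilo, golf, kilo, alpha, foxtrot, india]
i=0: L=kilo R=kilo -> agree -> kilo
i=1: L=golf R=golf -> agree -> golf
i=2: L=kilo R=kilo -> agree -> kilo
i=3: L=echo=BASE, R=alpha -> take RIGHT -> alpha
i=4: L=foxtrot R=foxtrot -> agree -> foxtrot
i=5: L=india R=india -> agree -> india
Index 3 -> alpha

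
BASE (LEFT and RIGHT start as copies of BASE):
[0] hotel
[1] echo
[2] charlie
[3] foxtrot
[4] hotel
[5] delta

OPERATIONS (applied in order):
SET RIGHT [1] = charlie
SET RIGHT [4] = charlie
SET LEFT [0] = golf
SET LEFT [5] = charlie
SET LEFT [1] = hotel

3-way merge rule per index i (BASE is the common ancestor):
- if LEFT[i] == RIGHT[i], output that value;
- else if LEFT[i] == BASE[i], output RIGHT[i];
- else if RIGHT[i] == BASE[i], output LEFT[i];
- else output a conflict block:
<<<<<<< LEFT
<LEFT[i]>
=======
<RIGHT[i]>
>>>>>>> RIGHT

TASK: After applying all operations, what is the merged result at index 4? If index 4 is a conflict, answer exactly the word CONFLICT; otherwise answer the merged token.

Answer: charlie

Derivation:
Final LEFT:  [golf, hotel, charlie, foxtrot, hotel, charlie]
Final RIGHT: [hotel, charlie, charlie, foxtrot, charlie, delta]
i=0: L=golf, R=hotel=BASE -> take LEFT -> golf
i=1: BASE=echo L=hotel R=charlie all differ -> CONFLICT
i=2: L=charlie R=charlie -> agree -> charlie
i=3: L=foxtrot R=foxtrot -> agree -> foxtrot
i=4: L=hotel=BASE, R=charlie -> take RIGHT -> charlie
i=5: L=charlie, R=delta=BASE -> take LEFT -> charlie
Index 4 -> charlie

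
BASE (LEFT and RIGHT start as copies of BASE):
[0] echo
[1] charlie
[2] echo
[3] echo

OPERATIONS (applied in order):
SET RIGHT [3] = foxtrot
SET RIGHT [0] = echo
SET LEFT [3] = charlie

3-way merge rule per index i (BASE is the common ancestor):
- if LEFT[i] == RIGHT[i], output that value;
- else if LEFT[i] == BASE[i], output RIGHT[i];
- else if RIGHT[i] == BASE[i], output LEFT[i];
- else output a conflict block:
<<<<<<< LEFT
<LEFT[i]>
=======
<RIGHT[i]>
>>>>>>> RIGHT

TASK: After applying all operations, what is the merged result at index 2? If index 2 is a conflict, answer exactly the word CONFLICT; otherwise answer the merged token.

Answer: echo

Derivation:
Final LEFT:  [echo, charlie, echo, charlie]
Final RIGHT: [echo, charlie, echo, foxtrot]
i=0: L=echo R=echo -> agree -> echo
i=1: L=charlie R=charlie -> agree -> charlie
i=2: L=echo R=echo -> agree -> echo
i=3: BASE=echo L=charlie R=foxtrot all differ -> CONFLICT
Index 2 -> echo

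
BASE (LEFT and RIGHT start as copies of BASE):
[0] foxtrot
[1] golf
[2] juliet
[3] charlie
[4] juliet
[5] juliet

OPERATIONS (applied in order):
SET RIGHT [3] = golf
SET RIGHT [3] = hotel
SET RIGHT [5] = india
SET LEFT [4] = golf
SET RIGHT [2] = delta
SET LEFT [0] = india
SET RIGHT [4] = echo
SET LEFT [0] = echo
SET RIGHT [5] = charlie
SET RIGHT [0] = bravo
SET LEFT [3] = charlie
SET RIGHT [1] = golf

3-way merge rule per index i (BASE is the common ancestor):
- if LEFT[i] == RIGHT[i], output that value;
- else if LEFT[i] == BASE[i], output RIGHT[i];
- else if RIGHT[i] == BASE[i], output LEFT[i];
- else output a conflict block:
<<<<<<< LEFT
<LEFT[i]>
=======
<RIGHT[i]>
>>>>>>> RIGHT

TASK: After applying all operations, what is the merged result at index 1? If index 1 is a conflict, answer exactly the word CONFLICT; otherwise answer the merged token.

Answer: golf

Derivation:
Final LEFT:  [echo, golf, juliet, charlie, golf, juliet]
Final RIGHT: [bravo, golf, delta, hotel, echo, charlie]
i=0: BASE=foxtrot L=echo R=bravo all differ -> CONFLICT
i=1: L=golf R=golf -> agree -> golf
i=2: L=juliet=BASE, R=delta -> take RIGHT -> delta
i=3: L=charlie=BASE, R=hotel -> take RIGHT -> hotel
i=4: BASE=juliet L=golf R=echo all differ -> CONFLICT
i=5: L=juliet=BASE, R=charlie -> take RIGHT -> charlie
Index 1 -> golf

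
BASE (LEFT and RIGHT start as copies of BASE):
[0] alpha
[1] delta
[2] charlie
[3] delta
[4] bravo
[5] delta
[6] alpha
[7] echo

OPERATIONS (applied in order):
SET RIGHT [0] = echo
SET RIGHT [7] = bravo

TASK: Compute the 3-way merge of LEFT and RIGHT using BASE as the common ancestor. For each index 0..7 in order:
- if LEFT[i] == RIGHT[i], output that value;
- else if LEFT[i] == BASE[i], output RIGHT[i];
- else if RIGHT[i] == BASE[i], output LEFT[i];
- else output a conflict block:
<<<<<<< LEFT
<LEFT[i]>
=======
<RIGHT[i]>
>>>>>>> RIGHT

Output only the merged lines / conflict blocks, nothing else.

Final LEFT:  [alpha, delta, charlie, delta, bravo, delta, alpha, echo]
Final RIGHT: [echo, delta, charlie, delta, bravo, delta, alpha, bravo]
i=0: L=alpha=BASE, R=echo -> take RIGHT -> echo
i=1: L=delta R=delta -> agree -> delta
i=2: L=charlie R=charlie -> agree -> charlie
i=3: L=delta R=delta -> agree -> delta
i=4: L=bravo R=bravo -> agree -> bravo
i=5: L=delta R=delta -> agree -> delta
i=6: L=alpha R=alpha -> agree -> alpha
i=7: L=echo=BASE, R=bravo -> take RIGHT -> bravo

Answer: echo
delta
charlie
delta
bravo
delta
alpha
bravo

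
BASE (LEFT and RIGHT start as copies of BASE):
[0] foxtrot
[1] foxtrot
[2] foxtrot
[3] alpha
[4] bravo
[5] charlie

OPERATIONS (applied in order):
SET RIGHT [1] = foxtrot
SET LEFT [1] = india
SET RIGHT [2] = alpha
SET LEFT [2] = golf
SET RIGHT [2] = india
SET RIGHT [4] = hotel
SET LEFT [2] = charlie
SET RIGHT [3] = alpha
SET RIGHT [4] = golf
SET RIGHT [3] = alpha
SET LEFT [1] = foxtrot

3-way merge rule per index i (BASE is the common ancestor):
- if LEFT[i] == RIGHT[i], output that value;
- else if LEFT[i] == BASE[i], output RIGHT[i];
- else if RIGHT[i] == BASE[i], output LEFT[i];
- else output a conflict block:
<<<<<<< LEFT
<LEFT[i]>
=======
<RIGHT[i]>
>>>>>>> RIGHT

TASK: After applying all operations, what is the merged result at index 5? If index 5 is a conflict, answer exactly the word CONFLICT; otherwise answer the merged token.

Answer: charlie

Derivation:
Final LEFT:  [foxtrot, foxtrot, charlie, alpha, bravo, charlie]
Final RIGHT: [foxtrot, foxtrot, india, alpha, golf, charlie]
i=0: L=foxtrot R=foxtrot -> agree -> foxtrot
i=1: L=foxtrot R=foxtrot -> agree -> foxtrot
i=2: BASE=foxtrot L=charlie R=india all differ -> CONFLICT
i=3: L=alpha R=alpha -> agree -> alpha
i=4: L=bravo=BASE, R=golf -> take RIGHT -> golf
i=5: L=charlie R=charlie -> agree -> charlie
Index 5 -> charlie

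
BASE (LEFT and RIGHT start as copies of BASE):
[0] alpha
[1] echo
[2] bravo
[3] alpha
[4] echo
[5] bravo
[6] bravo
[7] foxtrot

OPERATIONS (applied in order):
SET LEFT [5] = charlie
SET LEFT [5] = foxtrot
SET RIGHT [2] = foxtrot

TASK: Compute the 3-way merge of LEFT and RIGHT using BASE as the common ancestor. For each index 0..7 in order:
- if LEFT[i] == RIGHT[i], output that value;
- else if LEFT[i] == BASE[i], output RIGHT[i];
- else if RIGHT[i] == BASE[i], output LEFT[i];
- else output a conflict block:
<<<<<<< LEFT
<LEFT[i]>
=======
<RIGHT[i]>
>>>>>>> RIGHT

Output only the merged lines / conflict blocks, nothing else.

Answer: alpha
echo
foxtrot
alpha
echo
foxtrot
bravo
foxtrot

Derivation:
Final LEFT:  [alpha, echo, bravo, alpha, echo, foxtrot, bravo, foxtrot]
Final RIGHT: [alpha, echo, foxtrot, alpha, echo, bravo, bravo, foxtrot]
i=0: L=alpha R=alpha -> agree -> alpha
i=1: L=echo R=echo -> agree -> echo
i=2: L=bravo=BASE, R=foxtrot -> take RIGHT -> foxtrot
i=3: L=alpha R=alpha -> agree -> alpha
i=4: L=echo R=echo -> agree -> echo
i=5: L=foxtrot, R=bravo=BASE -> take LEFT -> foxtrot
i=6: L=bravo R=bravo -> agree -> bravo
i=7: L=foxtrot R=foxtrot -> agree -> foxtrot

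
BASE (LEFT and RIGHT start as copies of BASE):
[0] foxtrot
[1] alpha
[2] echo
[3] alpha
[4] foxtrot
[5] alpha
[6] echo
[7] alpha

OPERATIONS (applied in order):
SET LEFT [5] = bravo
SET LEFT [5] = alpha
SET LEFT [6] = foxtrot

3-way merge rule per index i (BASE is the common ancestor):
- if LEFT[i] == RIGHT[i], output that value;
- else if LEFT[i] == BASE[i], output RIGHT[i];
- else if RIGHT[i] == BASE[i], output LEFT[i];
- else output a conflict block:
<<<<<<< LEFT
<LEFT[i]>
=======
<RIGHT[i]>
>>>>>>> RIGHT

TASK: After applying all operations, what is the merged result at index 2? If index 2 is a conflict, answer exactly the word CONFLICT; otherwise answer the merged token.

Answer: echo

Derivation:
Final LEFT:  [foxtrot, alpha, echo, alpha, foxtrot, alpha, foxtrot, alpha]
Final RIGHT: [foxtrot, alpha, echo, alpha, foxtrot, alpha, echo, alpha]
i=0: L=foxtrot R=foxtrot -> agree -> foxtrot
i=1: L=alpha R=alpha -> agree -> alpha
i=2: L=echo R=echo -> agree -> echo
i=3: L=alpha R=alpha -> agree -> alpha
i=4: L=foxtrot R=foxtrot -> agree -> foxtrot
i=5: L=alpha R=alpha -> agree -> alpha
i=6: L=foxtrot, R=echo=BASE -> take LEFT -> foxtrot
i=7: L=alpha R=alpha -> agree -> alpha
Index 2 -> echo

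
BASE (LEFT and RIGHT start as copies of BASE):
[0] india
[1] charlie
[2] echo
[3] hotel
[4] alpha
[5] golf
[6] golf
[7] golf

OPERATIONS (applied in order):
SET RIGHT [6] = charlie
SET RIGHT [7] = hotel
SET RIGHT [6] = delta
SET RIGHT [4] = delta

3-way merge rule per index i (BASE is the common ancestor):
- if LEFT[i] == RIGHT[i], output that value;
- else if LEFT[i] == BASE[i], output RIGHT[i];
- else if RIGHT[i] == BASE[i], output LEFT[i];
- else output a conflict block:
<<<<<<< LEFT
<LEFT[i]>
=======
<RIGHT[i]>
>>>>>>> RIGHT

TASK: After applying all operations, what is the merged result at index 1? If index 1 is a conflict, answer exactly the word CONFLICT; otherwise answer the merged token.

Final LEFT:  [india, charlie, echo, hotel, alpha, golf, golf, golf]
Final RIGHT: [india, charlie, echo, hotel, delta, golf, delta, hotel]
i=0: L=india R=india -> agree -> india
i=1: L=charlie R=charlie -> agree -> charlie
i=2: L=echo R=echo -> agree -> echo
i=3: L=hotel R=hotel -> agree -> hotel
i=4: L=alpha=BASE, R=delta -> take RIGHT -> delta
i=5: L=golf R=golf -> agree -> golf
i=6: L=golf=BASE, R=delta -> take RIGHT -> delta
i=7: L=golf=BASE, R=hotel -> take RIGHT -> hotel
Index 1 -> charlie

Answer: charlie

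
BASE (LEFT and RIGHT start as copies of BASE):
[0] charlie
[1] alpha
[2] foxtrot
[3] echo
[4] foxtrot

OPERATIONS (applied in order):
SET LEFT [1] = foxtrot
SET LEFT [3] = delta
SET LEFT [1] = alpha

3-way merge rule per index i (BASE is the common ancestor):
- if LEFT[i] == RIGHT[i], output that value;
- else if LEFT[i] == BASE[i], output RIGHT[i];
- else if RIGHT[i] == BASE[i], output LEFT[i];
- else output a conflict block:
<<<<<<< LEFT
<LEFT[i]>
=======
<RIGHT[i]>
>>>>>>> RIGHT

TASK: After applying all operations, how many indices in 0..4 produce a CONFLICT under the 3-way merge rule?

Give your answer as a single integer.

Final LEFT:  [charlie, alpha, foxtrot, delta, foxtrot]
Final RIGHT: [charlie, alpha, foxtrot, echo, foxtrot]
i=0: L=charlie R=charlie -> agree -> charlie
i=1: L=alpha R=alpha -> agree -> alpha
i=2: L=foxtrot R=foxtrot -> agree -> foxtrot
i=3: L=delta, R=echo=BASE -> take LEFT -> delta
i=4: L=foxtrot R=foxtrot -> agree -> foxtrot
Conflict count: 0

Answer: 0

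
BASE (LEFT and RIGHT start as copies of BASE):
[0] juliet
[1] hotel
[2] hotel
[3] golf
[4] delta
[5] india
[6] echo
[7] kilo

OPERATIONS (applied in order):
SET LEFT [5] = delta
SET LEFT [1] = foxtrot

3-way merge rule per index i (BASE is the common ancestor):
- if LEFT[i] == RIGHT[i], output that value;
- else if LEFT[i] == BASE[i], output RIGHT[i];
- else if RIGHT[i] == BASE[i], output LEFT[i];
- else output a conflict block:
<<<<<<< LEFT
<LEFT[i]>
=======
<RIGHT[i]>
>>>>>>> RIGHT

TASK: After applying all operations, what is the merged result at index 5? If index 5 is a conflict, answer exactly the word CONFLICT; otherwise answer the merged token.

Final LEFT:  [juliet, foxtrot, hotel, golf, delta, delta, echo, kilo]
Final RIGHT: [juliet, hotel, hotel, golf, delta, india, echo, kilo]
i=0: L=juliet R=juliet -> agree -> juliet
i=1: L=foxtrot, R=hotel=BASE -> take LEFT -> foxtrot
i=2: L=hotel R=hotel -> agree -> hotel
i=3: L=golf R=golf -> agree -> golf
i=4: L=delta R=delta -> agree -> delta
i=5: L=delta, R=india=BASE -> take LEFT -> delta
i=6: L=echo R=echo -> agree -> echo
i=7: L=kilo R=kilo -> agree -> kilo
Index 5 -> delta

Answer: delta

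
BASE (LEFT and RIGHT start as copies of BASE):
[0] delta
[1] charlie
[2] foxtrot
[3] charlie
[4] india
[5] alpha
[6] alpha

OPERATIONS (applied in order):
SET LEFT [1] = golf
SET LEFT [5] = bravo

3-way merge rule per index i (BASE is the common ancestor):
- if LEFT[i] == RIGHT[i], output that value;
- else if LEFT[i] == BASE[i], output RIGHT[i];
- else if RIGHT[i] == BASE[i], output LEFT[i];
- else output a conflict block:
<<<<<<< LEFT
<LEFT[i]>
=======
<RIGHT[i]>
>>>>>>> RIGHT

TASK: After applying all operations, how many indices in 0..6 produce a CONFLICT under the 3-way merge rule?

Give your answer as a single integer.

Answer: 0

Derivation:
Final LEFT:  [delta, golf, foxtrot, charlie, india, bravo, alpha]
Final RIGHT: [delta, charlie, foxtrot, charlie, india, alpha, alpha]
i=0: L=delta R=delta -> agree -> delta
i=1: L=golf, R=charlie=BASE -> take LEFT -> golf
i=2: L=foxtrot R=foxtrot -> agree -> foxtrot
i=3: L=charlie R=charlie -> agree -> charlie
i=4: L=india R=india -> agree -> india
i=5: L=bravo, R=alpha=BASE -> take LEFT -> bravo
i=6: L=alpha R=alpha -> agree -> alpha
Conflict count: 0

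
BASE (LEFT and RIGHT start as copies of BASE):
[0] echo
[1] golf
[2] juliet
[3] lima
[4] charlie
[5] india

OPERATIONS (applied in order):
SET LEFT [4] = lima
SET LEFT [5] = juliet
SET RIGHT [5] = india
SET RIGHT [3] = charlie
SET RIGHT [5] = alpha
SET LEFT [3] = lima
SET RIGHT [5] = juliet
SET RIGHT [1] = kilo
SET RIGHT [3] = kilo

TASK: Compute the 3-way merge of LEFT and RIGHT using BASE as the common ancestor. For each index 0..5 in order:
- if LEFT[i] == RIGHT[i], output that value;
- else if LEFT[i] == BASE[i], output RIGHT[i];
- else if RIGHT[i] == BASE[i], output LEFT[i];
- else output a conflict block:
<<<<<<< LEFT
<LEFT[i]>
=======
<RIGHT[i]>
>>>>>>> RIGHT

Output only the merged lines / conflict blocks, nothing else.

Answer: echo
kilo
juliet
kilo
lima
juliet

Derivation:
Final LEFT:  [echo, golf, juliet, lima, lima, juliet]
Final RIGHT: [echo, kilo, juliet, kilo, charlie, juliet]
i=0: L=echo R=echo -> agree -> echo
i=1: L=golf=BASE, R=kilo -> take RIGHT -> kilo
i=2: L=juliet R=juliet -> agree -> juliet
i=3: L=lima=BASE, R=kilo -> take RIGHT -> kilo
i=4: L=lima, R=charlie=BASE -> take LEFT -> lima
i=5: L=juliet R=juliet -> agree -> juliet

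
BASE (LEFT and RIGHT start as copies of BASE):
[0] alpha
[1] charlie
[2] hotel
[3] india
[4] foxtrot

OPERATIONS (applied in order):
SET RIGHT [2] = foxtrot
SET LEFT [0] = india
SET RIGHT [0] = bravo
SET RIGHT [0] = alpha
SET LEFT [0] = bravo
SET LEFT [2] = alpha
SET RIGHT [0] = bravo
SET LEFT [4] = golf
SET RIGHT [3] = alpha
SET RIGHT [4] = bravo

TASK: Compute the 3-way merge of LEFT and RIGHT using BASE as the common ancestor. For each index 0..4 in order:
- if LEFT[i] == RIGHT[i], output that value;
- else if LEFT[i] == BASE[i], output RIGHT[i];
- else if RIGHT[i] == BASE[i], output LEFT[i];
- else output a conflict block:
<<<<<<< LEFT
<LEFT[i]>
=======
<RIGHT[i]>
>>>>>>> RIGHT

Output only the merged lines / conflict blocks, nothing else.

Answer: bravo
charlie
<<<<<<< LEFT
alpha
=======
foxtrot
>>>>>>> RIGHT
alpha
<<<<<<< LEFT
golf
=======
bravo
>>>>>>> RIGHT

Derivation:
Final LEFT:  [bravo, charlie, alpha, india, golf]
Final RIGHT: [bravo, charlie, foxtrot, alpha, bravo]
i=0: L=bravo R=bravo -> agree -> bravo
i=1: L=charlie R=charlie -> agree -> charlie
i=2: BASE=hotel L=alpha R=foxtrot all differ -> CONFLICT
i=3: L=india=BASE, R=alpha -> take RIGHT -> alpha
i=4: BASE=foxtrot L=golf R=bravo all differ -> CONFLICT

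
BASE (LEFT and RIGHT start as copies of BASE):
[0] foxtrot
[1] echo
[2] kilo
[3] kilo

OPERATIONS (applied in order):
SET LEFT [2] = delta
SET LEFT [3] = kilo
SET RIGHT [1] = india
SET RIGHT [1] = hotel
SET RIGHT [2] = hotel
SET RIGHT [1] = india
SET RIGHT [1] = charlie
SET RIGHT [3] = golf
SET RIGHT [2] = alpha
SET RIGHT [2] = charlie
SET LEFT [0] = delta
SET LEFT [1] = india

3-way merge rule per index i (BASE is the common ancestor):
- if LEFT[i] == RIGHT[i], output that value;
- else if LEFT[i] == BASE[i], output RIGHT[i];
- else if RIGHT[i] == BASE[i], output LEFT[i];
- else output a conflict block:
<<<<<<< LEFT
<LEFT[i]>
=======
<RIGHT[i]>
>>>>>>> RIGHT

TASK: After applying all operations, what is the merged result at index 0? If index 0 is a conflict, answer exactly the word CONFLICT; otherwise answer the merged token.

Answer: delta

Derivation:
Final LEFT:  [delta, india, delta, kilo]
Final RIGHT: [foxtrot, charlie, charlie, golf]
i=0: L=delta, R=foxtrot=BASE -> take LEFT -> delta
i=1: BASE=echo L=india R=charlie all differ -> CONFLICT
i=2: BASE=kilo L=delta R=charlie all differ -> CONFLICT
i=3: L=kilo=BASE, R=golf -> take RIGHT -> golf
Index 0 -> delta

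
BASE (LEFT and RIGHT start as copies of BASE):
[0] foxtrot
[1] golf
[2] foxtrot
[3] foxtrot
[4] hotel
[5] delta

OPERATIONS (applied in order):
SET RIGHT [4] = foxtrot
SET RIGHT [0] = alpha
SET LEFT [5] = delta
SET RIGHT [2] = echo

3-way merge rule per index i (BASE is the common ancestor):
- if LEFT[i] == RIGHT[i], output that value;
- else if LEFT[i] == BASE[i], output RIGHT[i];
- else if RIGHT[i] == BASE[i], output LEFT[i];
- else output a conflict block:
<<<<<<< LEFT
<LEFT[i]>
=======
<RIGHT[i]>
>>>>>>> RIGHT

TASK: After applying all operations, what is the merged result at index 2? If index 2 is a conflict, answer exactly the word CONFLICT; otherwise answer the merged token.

Final LEFT:  [foxtrot, golf, foxtrot, foxtrot, hotel, delta]
Final RIGHT: [alpha, golf, echo, foxtrot, foxtrot, delta]
i=0: L=foxtrot=BASE, R=alpha -> take RIGHT -> alpha
i=1: L=golf R=golf -> agree -> golf
i=2: L=foxtrot=BASE, R=echo -> take RIGHT -> echo
i=3: L=foxtrot R=foxtrot -> agree -> foxtrot
i=4: L=hotel=BASE, R=foxtrot -> take RIGHT -> foxtrot
i=5: L=delta R=delta -> agree -> delta
Index 2 -> echo

Answer: echo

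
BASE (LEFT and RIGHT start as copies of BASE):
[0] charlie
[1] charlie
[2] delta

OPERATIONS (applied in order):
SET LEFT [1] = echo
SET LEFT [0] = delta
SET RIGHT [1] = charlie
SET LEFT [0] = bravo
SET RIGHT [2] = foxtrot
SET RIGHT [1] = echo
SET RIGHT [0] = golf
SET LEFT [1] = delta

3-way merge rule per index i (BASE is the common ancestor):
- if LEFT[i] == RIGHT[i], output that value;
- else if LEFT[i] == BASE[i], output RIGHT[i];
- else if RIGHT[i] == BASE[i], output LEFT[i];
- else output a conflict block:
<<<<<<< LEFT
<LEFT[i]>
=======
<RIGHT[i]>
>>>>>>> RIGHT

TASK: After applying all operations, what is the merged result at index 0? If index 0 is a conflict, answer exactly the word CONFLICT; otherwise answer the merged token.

Answer: CONFLICT

Derivation:
Final LEFT:  [bravo, delta, delta]
Final RIGHT: [golf, echo, foxtrot]
i=0: BASE=charlie L=bravo R=golf all differ -> CONFLICT
i=1: BASE=charlie L=delta R=echo all differ -> CONFLICT
i=2: L=delta=BASE, R=foxtrot -> take RIGHT -> foxtrot
Index 0 -> CONFLICT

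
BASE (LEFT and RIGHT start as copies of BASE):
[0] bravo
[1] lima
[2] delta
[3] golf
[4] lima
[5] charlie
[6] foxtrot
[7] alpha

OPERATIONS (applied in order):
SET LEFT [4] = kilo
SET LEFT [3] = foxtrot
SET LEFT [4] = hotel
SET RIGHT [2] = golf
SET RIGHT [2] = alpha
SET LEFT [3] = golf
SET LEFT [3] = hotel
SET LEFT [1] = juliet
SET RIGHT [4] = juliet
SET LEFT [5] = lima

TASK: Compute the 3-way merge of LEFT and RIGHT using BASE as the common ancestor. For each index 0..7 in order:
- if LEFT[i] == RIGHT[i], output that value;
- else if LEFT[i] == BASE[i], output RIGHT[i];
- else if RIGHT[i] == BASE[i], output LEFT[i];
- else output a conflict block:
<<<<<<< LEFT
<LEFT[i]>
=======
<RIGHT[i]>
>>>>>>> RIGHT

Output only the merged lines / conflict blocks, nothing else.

Answer: bravo
juliet
alpha
hotel
<<<<<<< LEFT
hotel
=======
juliet
>>>>>>> RIGHT
lima
foxtrot
alpha

Derivation:
Final LEFT:  [bravo, juliet, delta, hotel, hotel, lima, foxtrot, alpha]
Final RIGHT: [bravo, lima, alpha, golf, juliet, charlie, foxtrot, alpha]
i=0: L=bravo R=bravo -> agree -> bravo
i=1: L=juliet, R=lima=BASE -> take LEFT -> juliet
i=2: L=delta=BASE, R=alpha -> take RIGHT -> alpha
i=3: L=hotel, R=golf=BASE -> take LEFT -> hotel
i=4: BASE=lima L=hotel R=juliet all differ -> CONFLICT
i=5: L=lima, R=charlie=BASE -> take LEFT -> lima
i=6: L=foxtrot R=foxtrot -> agree -> foxtrot
i=7: L=alpha R=alpha -> agree -> alpha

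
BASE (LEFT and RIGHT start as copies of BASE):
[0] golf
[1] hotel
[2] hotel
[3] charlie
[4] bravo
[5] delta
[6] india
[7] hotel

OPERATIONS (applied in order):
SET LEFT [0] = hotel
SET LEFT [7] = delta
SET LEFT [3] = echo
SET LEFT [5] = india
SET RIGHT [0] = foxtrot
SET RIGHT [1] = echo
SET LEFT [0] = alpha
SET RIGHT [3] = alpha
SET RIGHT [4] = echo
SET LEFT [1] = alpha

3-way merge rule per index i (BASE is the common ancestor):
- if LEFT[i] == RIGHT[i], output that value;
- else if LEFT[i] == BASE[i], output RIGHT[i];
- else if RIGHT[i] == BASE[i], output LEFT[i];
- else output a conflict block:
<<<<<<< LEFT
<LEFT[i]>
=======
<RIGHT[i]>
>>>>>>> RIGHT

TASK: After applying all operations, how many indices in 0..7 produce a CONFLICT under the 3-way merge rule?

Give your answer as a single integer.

Final LEFT:  [alpha, alpha, hotel, echo, bravo, india, india, delta]
Final RIGHT: [foxtrot, echo, hotel, alpha, echo, delta, india, hotel]
i=0: BASE=golf L=alpha R=foxtrot all differ -> CONFLICT
i=1: BASE=hotel L=alpha R=echo all differ -> CONFLICT
i=2: L=hotel R=hotel -> agree -> hotel
i=3: BASE=charlie L=echo R=alpha all differ -> CONFLICT
i=4: L=bravo=BASE, R=echo -> take RIGHT -> echo
i=5: L=india, R=delta=BASE -> take LEFT -> india
i=6: L=india R=india -> agree -> india
i=7: L=delta, R=hotel=BASE -> take LEFT -> delta
Conflict count: 3

Answer: 3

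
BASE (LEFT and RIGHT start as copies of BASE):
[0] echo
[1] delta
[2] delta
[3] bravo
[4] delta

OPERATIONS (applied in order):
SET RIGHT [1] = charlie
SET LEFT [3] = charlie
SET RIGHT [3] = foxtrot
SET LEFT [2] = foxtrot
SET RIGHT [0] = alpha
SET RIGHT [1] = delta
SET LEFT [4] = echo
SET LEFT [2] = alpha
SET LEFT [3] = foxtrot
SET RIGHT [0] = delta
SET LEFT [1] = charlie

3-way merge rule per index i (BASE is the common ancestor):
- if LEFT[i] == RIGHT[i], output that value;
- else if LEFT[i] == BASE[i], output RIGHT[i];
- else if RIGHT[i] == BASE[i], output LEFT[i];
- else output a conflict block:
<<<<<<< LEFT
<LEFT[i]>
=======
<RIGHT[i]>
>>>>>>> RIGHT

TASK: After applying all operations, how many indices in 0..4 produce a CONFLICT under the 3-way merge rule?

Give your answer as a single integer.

Final LEFT:  [echo, charlie, alpha, foxtrot, echo]
Final RIGHT: [delta, delta, delta, foxtrot, delta]
i=0: L=echo=BASE, R=delta -> take RIGHT -> delta
i=1: L=charlie, R=delta=BASE -> take LEFT -> charlie
i=2: L=alpha, R=delta=BASE -> take LEFT -> alpha
i=3: L=foxtrot R=foxtrot -> agree -> foxtrot
i=4: L=echo, R=delta=BASE -> take LEFT -> echo
Conflict count: 0

Answer: 0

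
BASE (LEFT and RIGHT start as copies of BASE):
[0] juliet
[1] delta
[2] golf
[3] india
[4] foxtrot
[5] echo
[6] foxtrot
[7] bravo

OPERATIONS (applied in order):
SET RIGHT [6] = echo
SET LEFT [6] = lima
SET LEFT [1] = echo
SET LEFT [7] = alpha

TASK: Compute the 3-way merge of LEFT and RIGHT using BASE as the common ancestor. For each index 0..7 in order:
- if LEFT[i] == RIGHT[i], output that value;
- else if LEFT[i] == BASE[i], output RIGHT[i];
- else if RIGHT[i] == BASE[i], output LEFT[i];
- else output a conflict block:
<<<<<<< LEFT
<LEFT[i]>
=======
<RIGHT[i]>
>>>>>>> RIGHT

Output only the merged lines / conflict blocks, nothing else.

Answer: juliet
echo
golf
india
foxtrot
echo
<<<<<<< LEFT
lima
=======
echo
>>>>>>> RIGHT
alpha

Derivation:
Final LEFT:  [juliet, echo, golf, india, foxtrot, echo, lima, alpha]
Final RIGHT: [juliet, delta, golf, india, foxtrot, echo, echo, bravo]
i=0: L=juliet R=juliet -> agree -> juliet
i=1: L=echo, R=delta=BASE -> take LEFT -> echo
i=2: L=golf R=golf -> agree -> golf
i=3: L=india R=india -> agree -> india
i=4: L=foxtrot R=foxtrot -> agree -> foxtrot
i=5: L=echo R=echo -> agree -> echo
i=6: BASE=foxtrot L=lima R=echo all differ -> CONFLICT
i=7: L=alpha, R=bravo=BASE -> take LEFT -> alpha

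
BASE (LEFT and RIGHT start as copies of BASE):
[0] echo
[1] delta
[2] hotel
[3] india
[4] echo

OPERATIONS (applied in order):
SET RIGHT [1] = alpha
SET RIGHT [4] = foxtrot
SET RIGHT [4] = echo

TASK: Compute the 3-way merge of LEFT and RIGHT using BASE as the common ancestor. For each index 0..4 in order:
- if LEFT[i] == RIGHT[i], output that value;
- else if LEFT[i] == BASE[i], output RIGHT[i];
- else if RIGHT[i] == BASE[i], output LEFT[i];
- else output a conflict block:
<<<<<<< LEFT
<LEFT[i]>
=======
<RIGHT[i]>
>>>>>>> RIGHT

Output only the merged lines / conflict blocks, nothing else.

Answer: echo
alpha
hotel
india
echo

Derivation:
Final LEFT:  [echo, delta, hotel, india, echo]
Final RIGHT: [echo, alpha, hotel, india, echo]
i=0: L=echo R=echo -> agree -> echo
i=1: L=delta=BASE, R=alpha -> take RIGHT -> alpha
i=2: L=hotel R=hotel -> agree -> hotel
i=3: L=india R=india -> agree -> india
i=4: L=echo R=echo -> agree -> echo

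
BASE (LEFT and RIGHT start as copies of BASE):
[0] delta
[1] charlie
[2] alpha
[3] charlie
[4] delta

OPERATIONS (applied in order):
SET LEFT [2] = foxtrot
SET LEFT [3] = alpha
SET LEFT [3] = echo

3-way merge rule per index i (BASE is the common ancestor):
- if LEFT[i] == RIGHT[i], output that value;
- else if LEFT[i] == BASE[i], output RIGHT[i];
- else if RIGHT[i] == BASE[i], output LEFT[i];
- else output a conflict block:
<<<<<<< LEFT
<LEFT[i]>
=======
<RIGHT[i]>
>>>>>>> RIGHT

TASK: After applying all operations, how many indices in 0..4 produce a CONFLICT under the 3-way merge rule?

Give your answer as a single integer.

Final LEFT:  [delta, charlie, foxtrot, echo, delta]
Final RIGHT: [delta, charlie, alpha, charlie, delta]
i=0: L=delta R=delta -> agree -> delta
i=1: L=charlie R=charlie -> agree -> charlie
i=2: L=foxtrot, R=alpha=BASE -> take LEFT -> foxtrot
i=3: L=echo, R=charlie=BASE -> take LEFT -> echo
i=4: L=delta R=delta -> agree -> delta
Conflict count: 0

Answer: 0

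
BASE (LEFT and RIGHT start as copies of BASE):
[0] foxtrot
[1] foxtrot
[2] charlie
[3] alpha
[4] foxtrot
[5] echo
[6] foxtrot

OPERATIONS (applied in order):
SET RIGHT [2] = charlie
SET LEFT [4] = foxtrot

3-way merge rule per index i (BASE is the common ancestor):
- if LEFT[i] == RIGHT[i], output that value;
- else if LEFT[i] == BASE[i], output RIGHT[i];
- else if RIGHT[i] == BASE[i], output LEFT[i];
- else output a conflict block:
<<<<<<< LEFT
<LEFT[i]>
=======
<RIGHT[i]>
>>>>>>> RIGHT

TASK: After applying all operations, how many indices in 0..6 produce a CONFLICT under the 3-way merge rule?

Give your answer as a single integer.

Final LEFT:  [foxtrot, foxtrot, charlie, alpha, foxtrot, echo, foxtrot]
Final RIGHT: [foxtrot, foxtrot, charlie, alpha, foxtrot, echo, foxtrot]
i=0: L=foxtrot R=foxtrot -> agree -> foxtrot
i=1: L=foxtrot R=foxtrot -> agree -> foxtrot
i=2: L=charlie R=charlie -> agree -> charlie
i=3: L=alpha R=alpha -> agree -> alpha
i=4: L=foxtrot R=foxtrot -> agree -> foxtrot
i=5: L=echo R=echo -> agree -> echo
i=6: L=foxtrot R=foxtrot -> agree -> foxtrot
Conflict count: 0

Answer: 0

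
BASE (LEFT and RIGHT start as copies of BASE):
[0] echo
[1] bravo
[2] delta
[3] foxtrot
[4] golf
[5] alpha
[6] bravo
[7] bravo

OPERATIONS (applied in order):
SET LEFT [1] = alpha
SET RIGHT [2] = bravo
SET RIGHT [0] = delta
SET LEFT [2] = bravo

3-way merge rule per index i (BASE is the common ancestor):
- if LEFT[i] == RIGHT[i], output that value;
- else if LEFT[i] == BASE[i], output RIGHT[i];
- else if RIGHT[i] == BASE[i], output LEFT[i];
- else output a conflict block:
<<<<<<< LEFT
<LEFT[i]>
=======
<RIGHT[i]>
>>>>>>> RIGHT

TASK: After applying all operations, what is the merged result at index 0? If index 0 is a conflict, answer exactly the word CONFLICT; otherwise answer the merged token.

Answer: delta

Derivation:
Final LEFT:  [echo, alpha, bravo, foxtrot, golf, alpha, bravo, bravo]
Final RIGHT: [delta, bravo, bravo, foxtrot, golf, alpha, bravo, bravo]
i=0: L=echo=BASE, R=delta -> take RIGHT -> delta
i=1: L=alpha, R=bravo=BASE -> take LEFT -> alpha
i=2: L=bravo R=bravo -> agree -> bravo
i=3: L=foxtrot R=foxtrot -> agree -> foxtrot
i=4: L=golf R=golf -> agree -> golf
i=5: L=alpha R=alpha -> agree -> alpha
i=6: L=bravo R=bravo -> agree -> bravo
i=7: L=bravo R=bravo -> agree -> bravo
Index 0 -> delta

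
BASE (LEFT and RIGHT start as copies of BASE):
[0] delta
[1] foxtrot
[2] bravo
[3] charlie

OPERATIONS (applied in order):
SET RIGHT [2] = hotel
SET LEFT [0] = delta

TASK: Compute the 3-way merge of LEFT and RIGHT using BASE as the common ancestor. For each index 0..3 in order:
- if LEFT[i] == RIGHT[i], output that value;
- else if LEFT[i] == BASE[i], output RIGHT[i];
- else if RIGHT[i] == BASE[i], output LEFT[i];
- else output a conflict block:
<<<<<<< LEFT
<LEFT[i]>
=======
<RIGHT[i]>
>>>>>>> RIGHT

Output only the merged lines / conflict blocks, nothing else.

Answer: delta
foxtrot
hotel
charlie

Derivation:
Final LEFT:  [delta, foxtrot, bravo, charlie]
Final RIGHT: [delta, foxtrot, hotel, charlie]
i=0: L=delta R=delta -> agree -> delta
i=1: L=foxtrot R=foxtrot -> agree -> foxtrot
i=2: L=bravo=BASE, R=hotel -> take RIGHT -> hotel
i=3: L=charlie R=charlie -> agree -> charlie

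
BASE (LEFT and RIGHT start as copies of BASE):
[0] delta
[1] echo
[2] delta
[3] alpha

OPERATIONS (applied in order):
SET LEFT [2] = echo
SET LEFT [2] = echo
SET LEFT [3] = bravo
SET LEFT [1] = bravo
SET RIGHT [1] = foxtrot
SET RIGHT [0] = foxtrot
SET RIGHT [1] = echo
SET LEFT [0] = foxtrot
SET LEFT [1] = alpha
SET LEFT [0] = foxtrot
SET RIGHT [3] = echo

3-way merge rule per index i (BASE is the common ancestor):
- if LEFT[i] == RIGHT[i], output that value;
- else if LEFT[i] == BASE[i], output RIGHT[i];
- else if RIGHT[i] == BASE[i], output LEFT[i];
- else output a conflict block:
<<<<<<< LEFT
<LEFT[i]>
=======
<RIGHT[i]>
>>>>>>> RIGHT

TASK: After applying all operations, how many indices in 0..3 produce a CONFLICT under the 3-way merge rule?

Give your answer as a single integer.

Answer: 1

Derivation:
Final LEFT:  [foxtrot, alpha, echo, bravo]
Final RIGHT: [foxtrot, echo, delta, echo]
i=0: L=foxtrot R=foxtrot -> agree -> foxtrot
i=1: L=alpha, R=echo=BASE -> take LEFT -> alpha
i=2: L=echo, R=delta=BASE -> take LEFT -> echo
i=3: BASE=alpha L=bravo R=echo all differ -> CONFLICT
Conflict count: 1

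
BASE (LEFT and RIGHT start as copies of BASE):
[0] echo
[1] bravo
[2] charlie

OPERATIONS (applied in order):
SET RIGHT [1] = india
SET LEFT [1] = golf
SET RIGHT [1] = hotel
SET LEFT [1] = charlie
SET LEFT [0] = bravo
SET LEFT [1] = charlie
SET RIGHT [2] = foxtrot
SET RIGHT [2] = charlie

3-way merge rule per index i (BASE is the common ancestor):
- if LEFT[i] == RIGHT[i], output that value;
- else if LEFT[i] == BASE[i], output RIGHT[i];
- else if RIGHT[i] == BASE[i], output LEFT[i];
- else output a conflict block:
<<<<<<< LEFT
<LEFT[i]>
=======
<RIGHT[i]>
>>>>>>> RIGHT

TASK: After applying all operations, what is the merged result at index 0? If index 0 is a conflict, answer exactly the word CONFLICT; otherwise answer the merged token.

Answer: bravo

Derivation:
Final LEFT:  [bravo, charlie, charlie]
Final RIGHT: [echo, hotel, charlie]
i=0: L=bravo, R=echo=BASE -> take LEFT -> bravo
i=1: BASE=bravo L=charlie R=hotel all differ -> CONFLICT
i=2: L=charlie R=charlie -> agree -> charlie
Index 0 -> bravo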